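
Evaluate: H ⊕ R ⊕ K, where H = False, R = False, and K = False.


H = False, R = False, K = False
Step 1: H ⊕ R = False XOR False = False
Step 2: False ⊕ K = False XOR False = False
XOR is true when an odd number of operands are true.

False


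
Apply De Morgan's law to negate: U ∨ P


De Morgan's law: ¬(P ∨ Q) ≡ ¬P ∧ ¬Q
¬(U ∨ P) = ¬U ∧ ¬P

¬U ∧ ¬P


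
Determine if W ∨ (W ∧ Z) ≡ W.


Expression 1: W ∨ (W ∧ Z)
Expression 2: W
Truth table (W Z | Expr1 Expr2):
  T T |   T     T
  T F |   T     T
  F T |   F     F
  F F |   F     F
All 4 rows agree, so the expressions are logically equivalent.

Yes


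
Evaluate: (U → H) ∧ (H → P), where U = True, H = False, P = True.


U = True, H = False, P = True
Step 1: U → H is false only when U=True and H=False. Result: False
Step 2: H → P is false only when H=True and P=False. Result: True
Step 3: False ∧ True = False

False


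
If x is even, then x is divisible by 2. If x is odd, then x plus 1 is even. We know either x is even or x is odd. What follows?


Constructive dilemma: (P → Q) ∧ (R → S), P ∨ R ⊢ Q ∨ S
Premise 1: x is even → x is divisible by 2
Premise 2: x is odd → x plus 1 is even
Premise 3: x is even ∨ x is odd
Case 1: Assuming x is even, then by Premise 1, x is divisible by 2.
Case 2: Assuming x is odd, then by Premise 2, x plus 1 is even.
Since one of x is even or x is odd must hold, we get x is divisible by 2 or x plus 1 is even.

x is divisible by 2 or x plus 1 is even.


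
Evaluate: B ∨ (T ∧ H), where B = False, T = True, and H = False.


B = False, T = True, H = False
Step 1: T ∧ H = True AND False = False
Step 2: B ∨ False = False OR False = False
AND evaluated first (higher precedence); then OR applied.

False


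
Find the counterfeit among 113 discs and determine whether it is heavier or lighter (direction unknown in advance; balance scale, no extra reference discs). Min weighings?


Let n = 113. 226 possibilities (n discs × lighter/heavier); each weighing has 3 outcomes.
Bound for k weighings: say the first weighing puts j discs on each pan. If it tips, the 2j weighed discs remain suspects (each with a known direction) and k-1 weighings give 3^(k-1) outcomes; 3^(k-1) is odd, so 2j ≤ 3^(k-1) - 1. If it balances, the n - 2j unweighed discs remain with direction unknown: 2(n - 2j) ≤ 3^(k-1) - 1 by the same parity argument. Adding, n ≤ (3^(k-1) - 1) + (3^(k-1) - 1)/2 = (3^k - 3)/2, and the classical three-group strategy achieves this (3 discs in 2 weighings, 12 in 3, 39 in 4, 120 in 5).
So we need the smallest k with (3^k - 3)/2 ≥ 113.
k = 4: (3^4 - 3)/2 = 39 < 113 ✗
k = 5: (3^5 - 3)/2 = 120 ≥ 113 ✓

5


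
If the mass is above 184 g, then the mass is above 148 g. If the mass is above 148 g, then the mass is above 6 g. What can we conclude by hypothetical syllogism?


Hypothetical syllogism: P → Q, Q → R ⊢ P → R
Premise 1: the mass is above 184 g → the mass is above 148 g
Premise 2: the mass is above 148 g → the mass is above 6 g
Chain the implications: the middle term (the mass is above 148 g) links the two.
Conclusion: If the mass is above 184 g, then the mass is above 6 g.

If the mass is above 184 g, then the mass is above 6 g.


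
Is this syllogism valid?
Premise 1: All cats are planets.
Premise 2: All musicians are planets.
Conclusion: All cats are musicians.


Premise 1: All cats are planets.
Premise 2: All musicians are planets.
Conclusion: All cats are musicians.
Fallacy: undistributed middle. planets is predicate in both.
Counterexample: cats and musicians could be disjoint subsets of planets.

Invalid


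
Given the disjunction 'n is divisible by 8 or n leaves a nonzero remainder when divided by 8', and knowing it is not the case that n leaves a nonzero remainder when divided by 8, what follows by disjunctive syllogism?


Disjunctive syllogism: P ∨ Q, ¬P ⊢ Q
Disjunction: n is divisible by 8 ∨ n leaves a nonzero remainder when divided by 8
We know it is not the case that n leaves a nonzero remainder when divided by 8.
By disjunctive syllogism, the other disjunct must be true.

n is divisible by 8


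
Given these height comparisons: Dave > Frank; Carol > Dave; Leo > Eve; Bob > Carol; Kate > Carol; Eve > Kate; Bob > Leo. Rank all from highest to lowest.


Constraints: Dave > Frank; Carol > Dave; Leo > Eve; Bob > Carol; Kate > Carol; Eve > Kate; Bob > Leo
Method: at each step, the next-highest is the one remaining person who never appears on the smaller side of a constraint between remaining people.
  Step 1: remaining {Dave, Carol, Bob, Leo, Frank, Eve, Kate}; on the smaller side: {Dave, Carol, Leo, Frank, Eve, Kate} → Bob is next (Bob > Carol; Bob > Leo).
  Step 2: remaining {Dave, Carol, Leo, Frank, Eve, Kate}; on the smaller side: {Dave, Carol, Frank, Eve, Kate} → Leo is next (Leo > Eve).
  Step 3: remaining {Dave, Carol, Frank, Eve, Kate}; on the smaller side: {Dave, Carol, Frank, Kate} → Eve is next (Eve > Kate).
  Step 4: remaining {Dave, Carol, Frank, Kate}; on the smaller side: {Dave, Carol, Frank} → Kate is next (Kate > Carol).
  Step 5: remaining {Dave, Carol, Frank}; on the smaller side: {Dave, Frank} → Carol is next (Carol > Dave).
  Step 6: remaining {Dave, Frank}; on the smaller side: {Frank} → Dave is next (Dave > Frank).
  Step 7: only Frank remains → lowest.
Final ranking (highest to lowest):

Bob > Leo > Eve > Kate > Carol > Dave > Frank


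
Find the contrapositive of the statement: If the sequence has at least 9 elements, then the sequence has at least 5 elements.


Original: If the sequence has at least 9 elements, then the sequence has at least 5 elements
Contrapositive: If ¬Q, then ¬P
Negate Q: not (the sequence has at least 5 elements)
Negate P: not (the sequence has at least 9 elements)

If not (the sequence has at least 5 elements), then not (the sequence has at least 9 elements).


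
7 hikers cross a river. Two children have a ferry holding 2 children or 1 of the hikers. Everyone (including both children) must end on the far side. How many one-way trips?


Per crossing of one of the hikers: children→, one←, one of the hikers→, one← = 4 trips
7 × 4 = 28, + 1 final children→ = 29
Minimum trips = 29

29


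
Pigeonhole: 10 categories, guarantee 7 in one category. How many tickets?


Pigeonhole: to guarantee k in one of n categories, need (k-1)×n + 1.
k = 7, n = 10
Minimum = (7-1) × 10 + 1 = 6 × 10 + 1

61


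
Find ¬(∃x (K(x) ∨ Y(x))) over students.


Original: ∃x (K(x) ∨ Y(x))
Rule: ¬∀→∃, ¬∃→∀, negate predicate.
Negation: ∀x (¬K(x) ∧ ¬Y(x))

∀x (¬K(x) ∧ ¬Y(x))


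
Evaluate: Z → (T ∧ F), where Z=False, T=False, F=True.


Z = False, T = False, F = True
Expression: Z → (T ∧ F)
Step 1: T ∧ F = False AND True = False
Step 2: Z → (False) = False → False = True

True


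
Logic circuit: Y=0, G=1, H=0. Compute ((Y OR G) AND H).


Y OR G = 0|1 = 1
1 AND 0 = 0

0


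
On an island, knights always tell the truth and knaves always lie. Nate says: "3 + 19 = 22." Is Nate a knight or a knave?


Statement: "3 + 19 = 22."
Actual: 3 + 19 = 22
Claimed: 22
Statement is TRUE → Nate tells the truth → Knight

Knight


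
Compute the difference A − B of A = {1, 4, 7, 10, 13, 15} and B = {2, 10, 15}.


A = {1, 4, 7, 10, 13, 15}
B = {2, 10, 15}
Operation: difference A − B
In A but not B: 1, 4, 7, 13

{1, 4, 7, 13}


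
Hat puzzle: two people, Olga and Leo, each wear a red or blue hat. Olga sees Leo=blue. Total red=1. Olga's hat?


Total red = 1, Leo = blue
Red accounted for: 0
Remaining for Olga: 1
Olga's hat is red.

red


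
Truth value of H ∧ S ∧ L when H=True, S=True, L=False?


H = True, S = True, L = False
Expression: H ∧ S ∧ L
Step 1: H ∧ S = True AND True = True
Step 2: (True) ∧ L = True AND False = False

False


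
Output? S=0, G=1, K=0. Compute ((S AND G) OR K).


S AND G = 0&1 = 0
0 OR 0 = 0

0


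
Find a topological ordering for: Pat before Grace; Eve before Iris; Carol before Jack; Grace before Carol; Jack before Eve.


Constraints: Pat before Grace; Eve before Iris; Carol before Jack; Grace before Carol; Jack before Eve
Method: repeatedly schedule the remaining task that has no remaining task required before it.
  Step 1: remaining {Eve, Carol, Pat, Jack, Iris, Grace}; every task except Pat still has a predecessor pending → schedule Pat.
  Step 2: remaining {Eve, Carol, Jack, Iris, Grace}; every task except Grace still has a predecessor pending → schedule Grace.
  Step 3: remaining {Eve, Carol, Jack, Iris}; every task except Carol still has a predecessor pending → schedule Carol.
  Step 4: remaining {Eve, Jack, Iris}; every task except Jack still has a predecessor pending → schedule Jack.
  Step 5: remaining {Eve, Iris}; every task except Eve still has a predecessor pending → schedule Eve.
  Step 6: only Iris remains → schedule Iris.
Resulting order:

Pat → Grace → Carol → Jack → Eve → Iris


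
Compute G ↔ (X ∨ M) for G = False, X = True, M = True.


G = False, X = True, M = True
Step 1: X ∨ M = True OR True = True
Step 2: G ↔ (True): true when both sides have same truth value.
Result: False ↔ True = False

False


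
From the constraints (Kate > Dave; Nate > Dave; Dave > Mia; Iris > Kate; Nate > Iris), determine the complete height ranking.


Constraints: Kate > Dave; Nate > Dave; Dave > Mia; Iris > Kate; Nate > Iris
Method: at each step, the next-highest is the one remaining person who never appears on the smaller side of a constraint between remaining people.
  Step 1: remaining {Nate, Kate, Iris, Dave, Mia}; on the smaller side: {Kate, Iris, Dave, Mia} → Nate is next (Nate > Dave; Nate > Iris).
  Step 2: remaining {Kate, Iris, Dave, Mia}; on the smaller side: {Kate, Dave, Mia} → Iris is next (Iris > Kate).
  Step 3: remaining {Kate, Dave, Mia}; on the smaller side: {Dave, Mia} → Kate is next (Kate > Dave).
  Step 4: remaining {Dave, Mia}; on the smaller side: {Mia} → Dave is next (Dave > Mia).
  Step 5: only Mia remains → lowest.
Final ranking (highest to lowest):

Nate > Iris > Kate > Dave > Mia


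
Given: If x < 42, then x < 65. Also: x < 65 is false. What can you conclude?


Modus tollens: P → Q, ¬Q ⊢ ¬P
P: x < 42
Q: x < 65
We have P → Q and Q is false.
By modus tollens, P must be false.

It is not the case that x < 42


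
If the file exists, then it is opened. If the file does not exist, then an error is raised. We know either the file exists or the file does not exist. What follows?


Constructive dilemma: (P → Q) ∧ (R → S), P ∨ R ⊢ Q ∨ S
Premise 1: the file exists → it is opened
Premise 2: the file does not exist → an error is raised
Premise 3: the file exists ∨ the file does not exist
Case 1: Assuming the file exists, then by Premise 1, it is opened.
Case 2: Assuming the file does not exist, then by Premise 2, an error is raised.
Since one of the file exists or the file does not exist must hold, we get it is opened or an error is raised.

It is opened or an error is raised.


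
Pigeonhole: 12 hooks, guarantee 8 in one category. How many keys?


Pigeonhole: to guarantee k in one of n categories, need (k-1)×n + 1.
k = 8, n = 12
Minimum = (8-1) × 12 + 1 = 7 × 12 + 1

85


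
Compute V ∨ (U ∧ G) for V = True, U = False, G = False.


V = True, U = False, G = False
Step 1: U ∧ G = False AND False = False
Step 2: V ∨ False = True OR False = True
AND evaluated first (higher precedence); then OR applied.

True


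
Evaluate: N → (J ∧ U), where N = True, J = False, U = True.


N = True, J = False, U = True
Step 1: J ∧ U = False AND True = False
Step 2: N → (False): false only when N=True and consequent=False.
Result: False

False


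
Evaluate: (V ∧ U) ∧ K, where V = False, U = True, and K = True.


V = False, U = True, K = True
Step 1: V ∧ U = False AND True = False
Step 2: False ∧ K = False AND True = False
AND is true only when ALL operands are true.

False


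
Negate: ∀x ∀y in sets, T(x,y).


Original: ∀x ∀y T(x,y)
Rule: ¬∀→∃, ¬∃→∀, negate predicate.
Negation: ∃x ∃y ¬T(x,y)

∃x ∃y ¬T(x,y)


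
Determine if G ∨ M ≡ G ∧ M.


Expression 1: G ∨ M
Expression 2: G ∧ M
Truth table (G M | Expr1 Expr2):
  T T |   T     T
  T F |   T     F   ← differ
  F T |   T     F   ← differ
  F F |   F     F
Counterexample: G=T, M=F gives Expr1 = T but Expr2 = F, so the expressions are NOT logically equivalent.

No


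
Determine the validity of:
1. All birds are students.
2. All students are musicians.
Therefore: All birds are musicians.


Premise 1: All birds are students.
Premise 2: All students are musicians.
Conclusion: All birds are musicians.
Barbara syllogism (AAA-1): All A are B, All B are C → All A are C.
Middle term (students) distributed in premise 2.

Valid


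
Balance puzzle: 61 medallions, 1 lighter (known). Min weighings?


Each weighing has 3 outcomes (left heavy / balance / right heavy), so k weighings distinguish at most 3^k cases; splitting into three near-equal groups achieves this.
Need 3^k ≥ 61: 3^3 = 27 < 61 ≤ 3^4 = 81
k = ⌈log₃(61)⌉ = 4

4


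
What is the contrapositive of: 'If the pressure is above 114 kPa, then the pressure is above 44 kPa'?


Original: If the pressure is above 114 kPa, then the pressure is above 44 kPa
Contrapositive: If ¬Q, then ¬P
Negate Q: not (the pressure is above 44 kPa)
Negate P: not (the pressure is above 114 kPa)

If not (the pressure is above 44 kPa), then not (the pressure is above 114 kPa).


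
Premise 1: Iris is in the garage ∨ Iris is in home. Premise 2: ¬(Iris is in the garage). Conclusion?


Disjunctive syllogism: P ∨ Q, ¬P ⊢ Q
Disjunction: Iris is in the garage ∨ Iris is in home
We know it is not the case that Iris is in the garage.
By disjunctive syllogism, the other disjunct must be true.

Iris is in home


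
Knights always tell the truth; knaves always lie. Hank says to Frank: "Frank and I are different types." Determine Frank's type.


Hank says: "Frank and I are different types."
Case 1: Hank is a Knight (truth-teller)
  Statement is true → they ARE different → Frank is a Knave
Case 2: Hank is a Knave (liar)
  Statement is false → they are NOT different → Frank is a Knave
In both cases, Frank is a Knave.

Knave


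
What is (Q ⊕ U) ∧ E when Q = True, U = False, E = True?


Q = True, U = False, E = True
Step 1: Q ⊕ U = True XOR False = True
Step 2: True ∧ E = True AND True = True
XOR true when exactly one of Q,U is true; then AND with E.

True


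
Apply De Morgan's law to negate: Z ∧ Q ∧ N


De Morgan's law: ¬(P ∧ Q ∧ R) ≡ ¬P ∨ ¬Q ∨ ¬R
¬(Z ∧ Q ∧ N) = ¬Z ∨ ¬Q ∨ ¬N

¬Z ∨ ¬Q ∨ ¬N


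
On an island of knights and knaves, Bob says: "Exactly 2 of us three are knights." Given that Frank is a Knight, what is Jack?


Bob claims exactly 2 knights among Bob, Frank, Jack.
Given: Frank is a Knight.

Case 1: Bob is a Knight (tells truth)
  Then exactly 2 of the three are knights.
  Counting Bob, Frank: 2 knight(s) so far. Need 0 more → Jack = Knave.
Case 2: Bob is a Knave (lies)
  Then the count is NOT 2.
  If Jack = Knight, count = 2 = 2 → claim would be true, contradicts lie.
  If Jack = Knave, count = 1 ≠ 2 → lie confirmed ✓

Jack is a Knave.

Knave


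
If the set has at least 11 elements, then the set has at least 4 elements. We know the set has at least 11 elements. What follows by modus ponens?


Modus ponens: P → Q, P ⊢ Q
P: the set has at least 11 elements
Q: the set has at least 4 elements
We have P → Q and P is true.
By modus ponens, Q must be true.

The set has at least 4 elements


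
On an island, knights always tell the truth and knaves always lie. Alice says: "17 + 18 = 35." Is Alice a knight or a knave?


Statement: "17 + 18 = 35."
Actual: 17 + 18 = 35
Claimed: 35
Statement is TRUE → Alice tells the truth → Knight

Knight


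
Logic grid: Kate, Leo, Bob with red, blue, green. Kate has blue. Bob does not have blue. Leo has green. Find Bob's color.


From clues:
  Leo → green
  Kate → blue
By elimination, Bob gets the remaining.

red


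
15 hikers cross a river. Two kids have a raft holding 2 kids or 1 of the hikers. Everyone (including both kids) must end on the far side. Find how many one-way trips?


Per crossing of one of the hikers: kids→, one←, one of the hikers→, one← = 4 trips
15 × 4 = 60, + 1 final kids→ = 61
Minimum trips = 61

61


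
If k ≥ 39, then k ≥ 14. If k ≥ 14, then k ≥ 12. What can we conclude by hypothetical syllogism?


Hypothetical syllogism: P → Q, Q → R ⊢ P → R
Premise 1: k ≥ 39 → k ≥ 14
Premise 2: k ≥ 14 → k ≥ 12
Chain the implications: the middle term (k ≥ 14) links the two.
Conclusion: If k ≥ 39, then k ≥ 12.

If k ≥ 39, then k ≥ 12.


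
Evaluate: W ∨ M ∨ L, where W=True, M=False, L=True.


W = True, M = False, L = True
Expression: W ∨ M ∨ L
Step 1: W ∨ M = True OR False = True
Step 2: (True) ∨ L = True OR True = True

True


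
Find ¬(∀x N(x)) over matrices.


Original: ∀x N(x)
Rule: ¬∀→∃, ¬∃→∀, negate predicate.
Negation: ∃x ¬N(x)

∃x ¬N(x)


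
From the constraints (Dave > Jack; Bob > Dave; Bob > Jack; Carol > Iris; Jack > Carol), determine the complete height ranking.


Constraints: Dave > Jack; Bob > Dave; Bob > Jack; Carol > Iris; Jack > Carol
Method: at each step, the next-highest is the one remaining person who never appears on the smaller side of a constraint between remaining people.
  Step 1: remaining {Jack, Bob, Iris, Dave, Carol}; on the smaller side: {Jack, Iris, Dave, Carol} → Bob is next (Bob > Dave; Bob > Jack).
  Step 2: remaining {Jack, Iris, Dave, Carol}; on the smaller side: {Jack, Iris, Carol} → Dave is next (Dave > Jack).
  Step 3: remaining {Jack, Iris, Carol}; on the smaller side: {Iris, Carol} → Jack is next (Jack > Carol).
  Step 4: remaining {Iris, Carol}; on the smaller side: {Iris} → Carol is next (Carol > Iris).
  Step 5: only Iris remains → lowest.
Final ranking (highest to lowest):

Bob > Dave > Jack > Carol > Iris


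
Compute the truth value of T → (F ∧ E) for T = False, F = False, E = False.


T = False, F = False, E = False
Step 1: F ∧ E = False AND False = False
Step 2: T → (False): false only when T=True and consequent=False.
Result: True

True


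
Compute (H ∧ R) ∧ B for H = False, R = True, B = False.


H = False, R = True, B = False
Step 1: H ∧ R = False AND True = False
Step 2: False ∧ B = False AND False = False
AND is true only when ALL operands are true.

False


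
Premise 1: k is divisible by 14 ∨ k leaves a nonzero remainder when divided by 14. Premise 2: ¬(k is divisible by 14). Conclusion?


Disjunctive syllogism: P ∨ Q, ¬P ⊢ Q
Disjunction: k is divisible by 14 ∨ k leaves a nonzero remainder when divided by 14
We know it is not the case that k is divisible by 14.
By disjunctive syllogism, the other disjunct must be true.

k leaves a nonzero remainder when divided by 14


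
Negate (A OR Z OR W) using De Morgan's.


De Morgan's law: ¬(P ∨ Q ∨ R) ≡ ¬P ∧ ¬Q ∧ ¬R
¬(A ∨ Z ∨ W) = ¬A ∧ ¬Z ∧ ¬W

¬A ∧ ¬Z ∧ ¬W


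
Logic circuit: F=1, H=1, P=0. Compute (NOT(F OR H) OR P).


F OR H = 1
NOT(1) = 0
0 OR 0 = 0

0


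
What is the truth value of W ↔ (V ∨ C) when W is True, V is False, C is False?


W = True, V = False, C = False
Step 1: V ∨ C = False OR False = False
Step 2: W ↔ (False): true when both sides have same truth value.
Result: True ↔ False = False

False


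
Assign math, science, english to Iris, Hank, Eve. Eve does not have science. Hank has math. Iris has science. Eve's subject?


From clues:
  Hank → math
  Iris → science
By elimination, Eve gets the remaining.

english


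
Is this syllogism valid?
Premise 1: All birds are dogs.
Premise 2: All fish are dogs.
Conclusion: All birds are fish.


Premise 1: All birds are dogs.
Premise 2: All fish are dogs.
Conclusion: All birds are fish.
Fallacy: undistributed middle. dogs is predicate in both.
Counterexample: birds and fish could be disjoint subsets of dogs.

Invalid


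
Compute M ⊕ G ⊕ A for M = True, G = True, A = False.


M = True, G = True, A = False
Step 1: M ⊕ G = True XOR True = False
Step 2: False ⊕ A = False XOR False = False
XOR is true when an odd number of operands are true.

False


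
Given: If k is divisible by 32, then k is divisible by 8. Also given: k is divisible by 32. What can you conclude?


Modus ponens: P → Q, P ⊢ Q
P: k is divisible by 32
Q: k is divisible by 8
We have P → Q and P is true.
By modus ponens, Q must be true.

k is divisible by 8


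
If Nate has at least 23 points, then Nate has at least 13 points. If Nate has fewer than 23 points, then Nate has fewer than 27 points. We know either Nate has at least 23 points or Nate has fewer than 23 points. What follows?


Constructive dilemma: (P → Q) ∧ (R → S), P ∨ R ⊢ Q ∨ S
Premise 1: Nate has at least 23 points → Nate has at least 13 points
Premise 2: Nate has fewer than 23 points → Nate has fewer than 27 points
Premise 3: Nate has at least 23 points ∨ Nate has fewer than 23 points
Case 1: Assuming Nate has at least 23 points, then by Premise 1, Nate has at least 13 points.
Case 2: Assuming Nate has fewer than 23 points, then by Premise 2, Nate has fewer than 27 points.
Since one of Nate has at least 23 points or Nate has fewer than 23 points must hold, we get Nate has at least 13 points or Nate has fewer than 27 points.

Nate has at least 13 points or Nate has fewer than 27 points.


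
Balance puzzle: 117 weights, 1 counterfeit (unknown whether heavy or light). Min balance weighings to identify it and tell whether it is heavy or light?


Let n = 117. 234 possibilities (n weights × lighter/heavier); each weighing has 3 outcomes.
Bound for k weighings: say the first weighing puts j weights on each pan. If it tips, the 2j weighed weights remain suspects (each with a known direction) and k-1 weighings give 3^(k-1) outcomes; 3^(k-1) is odd, so 2j ≤ 3^(k-1) - 1. If it balances, the n - 2j unweighed weights remain with direction unknown: 2(n - 2j) ≤ 3^(k-1) - 1 by the same parity argument. Adding, n ≤ (3^(k-1) - 1) + (3^(k-1) - 1)/2 = (3^k - 3)/2, and the classical three-group strategy achieves this (3 weights in 2 weighings, 12 in 3, 39 in 4, 120 in 5).
So we need the smallest k with (3^k - 3)/2 ≥ 117.
k = 4: (3^4 - 3)/2 = 39 < 117 ✗
k = 5: (3^5 - 3)/2 = 120 ≥ 117 ✓

5


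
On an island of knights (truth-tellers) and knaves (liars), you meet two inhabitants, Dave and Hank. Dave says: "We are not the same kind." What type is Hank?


Dave says: "We are not the same kind."
Case 1: Dave is a Knight (truth-teller)
  Statement is true → they ARE different → Hank is a Knave
Case 2: Dave is a Knave (liar)
  Statement is false → they are NOT different → Hank is a Knave
In both cases, Hank is a Knave.

Knave


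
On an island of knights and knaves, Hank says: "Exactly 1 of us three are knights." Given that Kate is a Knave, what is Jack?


Hank claims exactly 1 knights among Hank, Kate, Jack.
Given: Kate is a Knave.

Case 1: Hank is a Knight (tells truth)
  Then exactly 1 of the three are knights.
  Counting Hank, Kate: 1 knight(s) so far. Need 0 more → Jack = Knave.
Case 2: Hank is a Knave (lies)
  Then the count is NOT 1.
  If Jack = Knight, count = 1 = 1 → claim would be true, contradicts lie.
  If Jack = Knave, count = 0 ≠ 1 → lie confirmed ✓

Jack is a Knave.

Knave


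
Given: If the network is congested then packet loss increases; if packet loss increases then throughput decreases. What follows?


Hypothetical syllogism: P → Q, Q → R ⊢ P → R
Premise 1: the network is congested → packet loss increases
Premise 2: packet loss increases → throughput decreases
Chain the implications: the middle term (packet loss increases) links the two.
Conclusion: If the network is congested, then throughput decreases.

If the network is congested, then throughput decreases.


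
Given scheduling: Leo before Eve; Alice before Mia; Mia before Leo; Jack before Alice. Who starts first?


Constraints: Leo before Eve; Alice before Mia; Mia before Leo; Jack before Alice
The first task can have nothing scheduled before it, so it must never appear on the right of a 'before'.
Tasks appearing after some 'before': Eve, Mia, Leo, Alice.
The only task not in that list is Jack → it is first.

Jack


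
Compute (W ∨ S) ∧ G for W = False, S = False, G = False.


W = False, S = False, G = False
Step 1: W ∨ S = False OR False = False
Step 2: False ∧ G = False AND False = False
OR is true when at least one operand is true; AND requires both.

False


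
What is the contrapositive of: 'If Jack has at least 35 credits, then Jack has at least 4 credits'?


Original: If Jack has at least 35 credits, then Jack has at least 4 credits
Contrapositive: If ¬Q, then ¬P
Negate Q: not (Jack has at least 4 credits)
Negate P: not (Jack has at least 35 credits)

If not (Jack has at least 4 credits), then not (Jack has at least 35 credits).


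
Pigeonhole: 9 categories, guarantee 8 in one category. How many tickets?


Pigeonhole: to guarantee k in one of n categories, need (k-1)×n + 1.
k = 8, n = 9
Minimum = (8-1) × 9 + 1 = 7 × 9 + 1

64


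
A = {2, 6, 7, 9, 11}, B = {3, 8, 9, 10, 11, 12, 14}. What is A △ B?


A = {2, 6, 7, 9, 11}
B = {3, 8, 9, 10, 11, 12, 14}
Operation: symmetric difference
In A only: [2, 6, 7], in B only: [3, 8, 10, 12, 14]

{2, 3, 6, 7, 8, 10, 12, 14}


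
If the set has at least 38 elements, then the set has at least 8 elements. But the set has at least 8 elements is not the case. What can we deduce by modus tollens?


Modus tollens: P → Q, ¬Q ⊢ ¬P
P: the set has at least 38 elements
Q: the set has at least 8 elements
We have P → Q and Q is false.
By modus tollens, P must be false.

It is not the case that the set has at least 38 elements


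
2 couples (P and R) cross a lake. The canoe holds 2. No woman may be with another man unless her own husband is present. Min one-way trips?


Label couples P and R.
1. WP+WR → (far: WP,WR; near: HP,HR)
2. WP ←   (far: WR; near: HP,HR,WP)
3. HP+HR → (far: HP,HR,WR; near: WP)
4. HP ←   (far: HR,WR; near: HP,WP)  — HP returns, since WP is alone on near bank
5. HP+WP → (far: all four; near: empty)
Every state respects the constraint.
Minimum trips = 5

5


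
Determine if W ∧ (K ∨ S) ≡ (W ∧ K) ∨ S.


Expression 1: W ∧ (K ∨ S)
Expression 2: (W ∧ K) ∨ S
Truth table (W K S | Expr1 Expr2):
  T T T |   T     T
  T T F |   T     T
  T F T |   T     T
  T F F |   F     F
  F T T |   F     T   ← differ
  F T F |   F     F
  F F T |   F     T   ← differ
  F F F |   F     F
Counterexample: W=F, K=T, S=T gives Expr1 = F but Expr2 = T, so the expressions are NOT logically equivalent.

No


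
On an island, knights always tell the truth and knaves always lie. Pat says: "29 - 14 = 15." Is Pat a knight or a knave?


Statement: "29 - 14 = 15."
Actual: 29 - 14 = 15
Claimed: 15
Statement is TRUE → Pat tells the truth → Knight

Knight


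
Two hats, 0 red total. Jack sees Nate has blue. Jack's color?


Total red = 0, Nate = blue
Red accounted for: 0
Remaining for Jack: 0
Jack's hat is blue.

blue


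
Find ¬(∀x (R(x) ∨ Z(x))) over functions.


Original: ∀x (R(x) ∨ Z(x))
Rule: ¬∀→∃, ¬∃→∀, negate predicate.
Negation: ∃x (¬R(x) ∧ ¬Z(x))

∃x (¬R(x) ∧ ¬Z(x))


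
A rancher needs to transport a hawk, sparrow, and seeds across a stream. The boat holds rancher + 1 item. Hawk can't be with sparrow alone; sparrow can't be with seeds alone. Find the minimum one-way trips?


1. rancher+sparrow → 2. rancher ← 3. rancher+hawk → 4. rancher+sparrow ← 5. rancher+seeds → 6. rancher ← 7. rancher+sparrow →
Minimum trips = 7

7


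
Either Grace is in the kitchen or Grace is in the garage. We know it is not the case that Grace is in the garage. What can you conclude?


Disjunctive syllogism: P ∨ Q, ¬P ⊢ Q
Disjunction: Grace is in the kitchen ∨ Grace is in the garage
We know it is not the case that Grace is in the garage.
By disjunctive syllogism, the other disjunct must be true.

Grace is in the kitchen


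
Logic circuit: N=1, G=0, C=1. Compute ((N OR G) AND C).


N OR G = 1|0 = 1
1 AND 1 = 1

1


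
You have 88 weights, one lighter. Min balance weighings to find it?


Each weighing has 3 outcomes (left heavy / balance / right heavy), so k weighings distinguish at most 3^k cases; splitting into three near-equal groups achieves this.
Need 3^k ≥ 88: 3^4 = 81 < 88 ≤ 3^5 = 243
k = ⌈log₃(88)⌉ = 5

5


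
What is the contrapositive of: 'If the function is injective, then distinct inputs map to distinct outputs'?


Original: If the function is injective, then distinct inputs map to distinct outputs
Contrapositive: If ¬Q, then ¬P
Negate Q: not (distinct inputs map to distinct outputs)
Negate P: not (the function is injective)

If not (distinct inputs map to distinct outputs), then not (the function is injective).


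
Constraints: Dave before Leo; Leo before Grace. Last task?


Constraints: Dave before Leo; Leo before Grace
The last task can have nothing scheduled after it, so it must never appear on the left of a 'before'.
Tasks appearing before some other task: Dave, Leo.
The only task not in that list is Grace → it is last.

Grace


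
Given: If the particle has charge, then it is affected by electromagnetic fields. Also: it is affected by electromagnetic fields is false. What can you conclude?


Modus tollens: P → Q, ¬Q ⊢ ¬P
P: the particle has charge
Q: it is affected by electromagnetic fields
We have P → Q and Q is false.
By modus tollens, P must be false.

It is not the case that the particle has charge


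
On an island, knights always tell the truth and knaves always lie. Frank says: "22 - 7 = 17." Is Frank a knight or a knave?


Statement: "22 - 7 = 17."
Actual: 22 - 7 = 15
Claimed: 17
Statement is FALSE → Frank lies → Knave

Knave


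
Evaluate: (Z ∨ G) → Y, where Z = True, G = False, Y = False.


Z = True, G = False, Y = False
Step 1: Z ∨ G = True OR False = True
Step 2: (True) → Y: false only when antecedent=True and Y=False.
Result: False

False


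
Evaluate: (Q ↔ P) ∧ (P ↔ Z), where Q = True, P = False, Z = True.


Q = True, P = False, Z = True
Step 1: Q ↔ P is true when Q and P have the same value. Result: False
Step 2: P ↔ Z is true when P and Z have the same value. Result: False
Step 3: False ∧ False = False

False


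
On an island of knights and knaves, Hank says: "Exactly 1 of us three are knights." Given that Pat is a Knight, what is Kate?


Hank claims exactly 1 knights among Hank, Pat, Kate.
Given: Pat is a Knight.

Case 1: Hank is a Knight (tells truth)
  Then exactly 1 of the three are knights.
  Counting Hank, Pat: 2 knight(s) so far. Need -1 more → impossible.
Case 2: Hank is a Knave (lies)
  Then the count is NOT 1.
  If Kate = Knave, count = 1 = 1 → claim would be true, contradicts lie.
  If Kate = Knight, count = 2 ≠ 1 → lie confirmed ✓

Kate is a Knight.

Knight


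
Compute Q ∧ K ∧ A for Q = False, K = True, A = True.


Q = False, K = True, A = True
Step 1: Q ∧ K = False AND True = False
Step 2: (False) ∧ A = (False) AND True = False
AND is true only when ALL operands are true.

False


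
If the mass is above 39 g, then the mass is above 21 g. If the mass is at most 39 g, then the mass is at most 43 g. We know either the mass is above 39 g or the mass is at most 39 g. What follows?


Constructive dilemma: (P → Q) ∧ (R → S), P ∨ R ⊢ Q ∨ S
Premise 1: the mass is above 39 g → the mass is above 21 g
Premise 2: the mass is at most 39 g → the mass is at most 43 g
Premise 3: the mass is above 39 g ∨ the mass is at most 39 g
Case 1: Assuming the mass is above 39 g, then by Premise 1, the mass is above 21 g.
Case 2: Assuming the mass is at most 39 g, then by Premise 2, the mass is at most 43 g.
Since one of the mass is above 39 g or the mass is at most 39 g must hold, we get the mass is above 21 g or the mass is at most 43 g.

The mass is above 21 g or the mass is at most 43 g.


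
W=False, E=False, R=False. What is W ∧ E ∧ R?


W = False, E = False, R = False
Expression: W ∧ E ∧ R
Step 1: W ∧ E = False AND False = False
Step 2: (False) ∧ R = False AND False = False

False


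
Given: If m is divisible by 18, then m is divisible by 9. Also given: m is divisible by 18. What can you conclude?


Modus ponens: P → Q, P ⊢ Q
P: m is divisible by 18
Q: m is divisible by 9
We have P → Q and P is true.
By modus ponens, Q must be true.

m is divisible by 9


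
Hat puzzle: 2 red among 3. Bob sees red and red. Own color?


Total red = 2, seen red = 2
Own red = 2 - 2 = 0
Bob's hat is blue.

blue


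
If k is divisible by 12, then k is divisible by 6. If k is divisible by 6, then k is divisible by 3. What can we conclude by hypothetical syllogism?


Hypothetical syllogism: P → Q, Q → R ⊢ P → R
Premise 1: k is divisible by 12 → k is divisible by 6
Premise 2: k is divisible by 6 → k is divisible by 3
Chain the implications: the middle term (k is divisible by 6) links the two.
Conclusion: If k is divisible by 12, then k is divisible by 3.

If k is divisible by 12, then k is divisible by 3.


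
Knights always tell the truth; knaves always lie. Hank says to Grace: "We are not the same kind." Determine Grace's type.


Hank says: "We are not the same kind."
Case 1: Hank is a Knight (truth-teller)
  Statement is true → they ARE different → Grace is a Knave
Case 2: Hank is a Knave (liar)
  Statement is false → they are NOT different → Grace is a Knave
In both cases, Grace is a Knave.

Knave


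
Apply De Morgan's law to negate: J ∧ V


De Morgan's law: ¬(P ∧ Q) ≡ ¬P ∨ ¬Q
¬(J ∧ V) = ¬J ∨ ¬V

¬J ∨ ¬V


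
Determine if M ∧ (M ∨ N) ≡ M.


Expression 1: M ∧ (M ∨ N)
Expression 2: M
Truth table (M N | Expr1 Expr2):
  T T |   T     T
  T F |   T     T
  F T |   F     F
  F F |   F     F
All 4 rows agree, so the expressions are logically equivalent.

Yes


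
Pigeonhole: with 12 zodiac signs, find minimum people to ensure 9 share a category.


Pigeonhole: to guarantee k in one of n categories, need (k-1)×n + 1.
k = 9, n = 12
Minimum = (9-1) × 12 + 1 = 8 × 12 + 1

97


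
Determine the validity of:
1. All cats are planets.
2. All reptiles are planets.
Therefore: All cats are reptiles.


Premise 1: All cats are planets.
Premise 2: All reptiles are planets.
Conclusion: All cats are reptiles.
Fallacy: undistributed middle. planets is predicate in both.
Counterexample: cats and reptiles could be disjoint subsets of planets.

Invalid


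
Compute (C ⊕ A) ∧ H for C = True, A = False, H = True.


C = True, A = False, H = True
Step 1: C ⊕ A = True XOR False = True
Step 2: True ∧ H = True AND True = True
XOR true when exactly one of C,A is true; then AND with H.

True


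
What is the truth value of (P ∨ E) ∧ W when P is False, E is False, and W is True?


P = False, E = False, W = True
Step 1: P ∨ E = False OR False = False
Step 2: False ∧ W = False AND True = False
OR is true when at least one operand is true; AND requires both.

False


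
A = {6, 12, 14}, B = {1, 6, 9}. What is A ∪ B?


A = {6, 12, 14}
B = {1, 6, 9}
Operation: union
All elements combined: 1, 6, 9, 12, 14

{1, 6, 9, 12, 14}


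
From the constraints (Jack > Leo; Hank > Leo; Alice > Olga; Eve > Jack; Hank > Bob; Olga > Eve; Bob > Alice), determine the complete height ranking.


Constraints: Jack > Leo; Hank > Leo; Alice > Olga; Eve > Jack; Hank > Bob; Olga > Eve; Bob > Alice
Method: at each step, the next-highest is the one remaining person who never appears on the smaller side of a constraint between remaining people.
  Step 1: remaining {Alice, Eve, Leo, Hank, Jack, Olga, Bob}; on the smaller side: {Alice, Eve, Leo, Jack, Olga, Bob} → Hank is next (Hank > Leo; Hank > Bob).
  Step 2: remaining {Alice, Eve, Leo, Jack, Olga, Bob}; on the smaller side: {Alice, Eve, Leo, Jack, Olga} → Bob is next (Bob > Alice).
  Step 3: remaining {Alice, Eve, Leo, Jack, Olga}; on the smaller side: {Eve, Leo, Jack, Olga} → Alice is next (Alice > Olga).
  Step 4: remaining {Eve, Leo, Jack, Olga}; on the smaller side: {Eve, Leo, Jack} → Olga is next (Olga > Eve).
  Step 5: remaining {Eve, Leo, Jack}; on the smaller side: {Leo, Jack} → Eve is next (Eve > Jack).
  Step 6: remaining {Leo, Jack}; on the smaller side: {Leo} → Jack is next (Jack > Leo).
  Step 7: only Leo remains → lowest.
Final ranking (highest to lowest):

Hank > Bob > Alice > Olga > Eve > Jack > Leo


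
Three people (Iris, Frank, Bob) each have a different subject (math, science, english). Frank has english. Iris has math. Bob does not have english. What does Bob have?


From clues:
  Frank → english
  Iris → math
By elimination, Bob gets the remaining.

science


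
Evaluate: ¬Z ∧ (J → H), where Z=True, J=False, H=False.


Z = True, J = False, H = False
Expression: ¬Z ∧ (J → H)
Step 1: ¬Z = NOT True = False
Step 2: J → H = False → False (false only if J=True, H=False) = True
Step 3: (False) ∧ (True) = False AND True = False

False


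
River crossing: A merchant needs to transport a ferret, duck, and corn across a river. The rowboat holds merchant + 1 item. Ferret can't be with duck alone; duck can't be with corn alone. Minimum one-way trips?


1. merchant+duck → 2. merchant ← 3. merchant+ferret → 4. merchant+duck ← 5. merchant+corn → 6. merchant ← 7. merchant+duck →
Minimum trips = 7

7


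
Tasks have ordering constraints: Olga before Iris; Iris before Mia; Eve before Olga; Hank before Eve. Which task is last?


Constraints: Olga before Iris; Iris before Mia; Eve before Olga; Hank before Eve
The last task can have nothing scheduled after it, so it must never appear on the left of a 'before'.
Tasks appearing before some other task: Olga, Iris, Eve, Hank.
The only task not in that list is Mia → it is last.

Mia


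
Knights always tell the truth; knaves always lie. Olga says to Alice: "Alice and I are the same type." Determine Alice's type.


Olga says: "Alice and I are the same type."
Case 1: Olga is a Knight (truth-teller)
  Statement is true → they ARE the same → Alice is also a Knight
Case 2: Olga is a Knave (liar)
  Statement is false → they are NOT the same → Alice is a Knight
In both cases, Alice is a Knight.

Knight


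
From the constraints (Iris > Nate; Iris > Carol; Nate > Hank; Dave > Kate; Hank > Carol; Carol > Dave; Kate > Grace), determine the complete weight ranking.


Constraints: Iris > Nate; Iris > Carol; Nate > Hank; Dave > Kate; Hank > Carol; Carol > Dave; Kate > Grace
Method: at each step, the next-highest is the one remaining person who never appears on the smaller side of a constraint between remaining people.
  Step 1: remaining {Iris, Carol, Hank, Dave, Kate, Grace, Nate}; on the smaller side: {Carol, Hank, Dave, Kate, Grace, Nate} → Iris is next (Iris > Nate; Iris > Carol).
  Step 2: remaining {Carol, Hank, Dave, Kate, Grace, Nate}; on the smaller side: {Carol, Hank, Dave, Kate, Grace} → Nate is next (Nate > Hank).
  Step 3: remaining {Carol, Hank, Dave, Kate, Grace}; on the smaller side: {Carol, Dave, Kate, Grace} → Hank is next (Hank > Carol).
  Step 4: remaining {Carol, Dave, Kate, Grace}; on the smaller side: {Dave, Kate, Grace} → Carol is next (Carol > Dave).
  Step 5: remaining {Dave, Kate, Grace}; on the smaller side: {Kate, Grace} → Dave is next (Dave > Kate).
  Step 6: remaining {Kate, Grace}; on the smaller side: {Grace} → Kate is next (Kate > Grace).
  Step 7: only Grace remains → lowest.
Final ranking (highest to lowest):

Iris > Nate > Hank > Carol > Dave > Kate > Grace
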